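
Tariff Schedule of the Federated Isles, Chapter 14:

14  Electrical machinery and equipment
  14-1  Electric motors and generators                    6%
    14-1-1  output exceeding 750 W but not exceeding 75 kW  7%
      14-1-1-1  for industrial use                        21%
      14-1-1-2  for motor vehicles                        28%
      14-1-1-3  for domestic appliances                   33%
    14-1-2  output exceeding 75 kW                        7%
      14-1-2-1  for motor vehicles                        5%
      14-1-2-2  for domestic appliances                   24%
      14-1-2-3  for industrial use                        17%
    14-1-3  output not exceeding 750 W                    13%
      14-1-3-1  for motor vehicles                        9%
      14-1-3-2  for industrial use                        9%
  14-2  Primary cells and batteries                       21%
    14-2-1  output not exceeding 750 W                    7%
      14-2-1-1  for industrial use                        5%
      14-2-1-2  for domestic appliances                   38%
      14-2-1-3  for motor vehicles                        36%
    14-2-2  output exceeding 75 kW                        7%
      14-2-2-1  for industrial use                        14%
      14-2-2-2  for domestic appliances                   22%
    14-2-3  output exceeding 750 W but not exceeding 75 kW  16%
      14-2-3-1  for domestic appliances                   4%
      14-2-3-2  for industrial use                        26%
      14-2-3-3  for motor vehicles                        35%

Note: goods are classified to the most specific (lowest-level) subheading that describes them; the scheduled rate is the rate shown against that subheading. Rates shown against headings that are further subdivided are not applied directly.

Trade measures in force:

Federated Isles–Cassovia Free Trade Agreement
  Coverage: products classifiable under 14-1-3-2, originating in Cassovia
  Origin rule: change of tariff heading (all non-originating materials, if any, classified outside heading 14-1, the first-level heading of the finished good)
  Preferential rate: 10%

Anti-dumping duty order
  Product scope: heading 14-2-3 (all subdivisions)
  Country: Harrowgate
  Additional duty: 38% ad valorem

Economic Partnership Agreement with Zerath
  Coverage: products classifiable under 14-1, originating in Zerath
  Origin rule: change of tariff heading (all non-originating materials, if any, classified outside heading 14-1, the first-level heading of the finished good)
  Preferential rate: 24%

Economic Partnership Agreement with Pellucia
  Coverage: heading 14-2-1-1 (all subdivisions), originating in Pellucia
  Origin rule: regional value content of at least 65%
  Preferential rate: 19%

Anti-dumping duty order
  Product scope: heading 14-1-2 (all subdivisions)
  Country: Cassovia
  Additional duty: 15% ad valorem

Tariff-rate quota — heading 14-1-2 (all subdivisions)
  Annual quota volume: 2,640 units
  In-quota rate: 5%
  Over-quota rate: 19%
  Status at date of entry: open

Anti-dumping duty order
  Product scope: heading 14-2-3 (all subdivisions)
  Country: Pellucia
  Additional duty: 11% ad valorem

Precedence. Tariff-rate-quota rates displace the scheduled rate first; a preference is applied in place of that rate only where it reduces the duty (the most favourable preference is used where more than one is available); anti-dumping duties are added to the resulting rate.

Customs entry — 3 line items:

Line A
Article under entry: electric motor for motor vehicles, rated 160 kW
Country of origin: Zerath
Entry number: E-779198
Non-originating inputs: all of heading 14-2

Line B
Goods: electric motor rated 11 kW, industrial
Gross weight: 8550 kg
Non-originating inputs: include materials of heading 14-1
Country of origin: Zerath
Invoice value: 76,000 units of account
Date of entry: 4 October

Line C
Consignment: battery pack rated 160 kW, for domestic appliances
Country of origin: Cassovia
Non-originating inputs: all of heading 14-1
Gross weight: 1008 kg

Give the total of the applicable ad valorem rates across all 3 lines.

Line A: electric motor → 14-1; rated 160 kW → 14-1-2; for motor vehicles → 14-1-2-1. Scheduled 5%. quota on 14-1-2 open → in-quota 5%; Zerath agreement on 14-1: CTH met → 24% available; preference 24% not lower than 5% → no reduction. → 5%.
Line B: electric motor → 14-1; rated 11 kW → 14-1-1; industrial → 14-1-1-1. Scheduled 21%. Zerath agreement on 14-1: CTH not met. → 21%.
Line C: battery pack → 14-2; rated 160 kW → 14-2-2; for domestic appliances → 14-2-2-2. Scheduled 22%. Cassovia agreement on 14-1-3-2: 14-2-2-2 not covered. → 22%.
Sum: 5% + 21% + 22% = 48%.

48%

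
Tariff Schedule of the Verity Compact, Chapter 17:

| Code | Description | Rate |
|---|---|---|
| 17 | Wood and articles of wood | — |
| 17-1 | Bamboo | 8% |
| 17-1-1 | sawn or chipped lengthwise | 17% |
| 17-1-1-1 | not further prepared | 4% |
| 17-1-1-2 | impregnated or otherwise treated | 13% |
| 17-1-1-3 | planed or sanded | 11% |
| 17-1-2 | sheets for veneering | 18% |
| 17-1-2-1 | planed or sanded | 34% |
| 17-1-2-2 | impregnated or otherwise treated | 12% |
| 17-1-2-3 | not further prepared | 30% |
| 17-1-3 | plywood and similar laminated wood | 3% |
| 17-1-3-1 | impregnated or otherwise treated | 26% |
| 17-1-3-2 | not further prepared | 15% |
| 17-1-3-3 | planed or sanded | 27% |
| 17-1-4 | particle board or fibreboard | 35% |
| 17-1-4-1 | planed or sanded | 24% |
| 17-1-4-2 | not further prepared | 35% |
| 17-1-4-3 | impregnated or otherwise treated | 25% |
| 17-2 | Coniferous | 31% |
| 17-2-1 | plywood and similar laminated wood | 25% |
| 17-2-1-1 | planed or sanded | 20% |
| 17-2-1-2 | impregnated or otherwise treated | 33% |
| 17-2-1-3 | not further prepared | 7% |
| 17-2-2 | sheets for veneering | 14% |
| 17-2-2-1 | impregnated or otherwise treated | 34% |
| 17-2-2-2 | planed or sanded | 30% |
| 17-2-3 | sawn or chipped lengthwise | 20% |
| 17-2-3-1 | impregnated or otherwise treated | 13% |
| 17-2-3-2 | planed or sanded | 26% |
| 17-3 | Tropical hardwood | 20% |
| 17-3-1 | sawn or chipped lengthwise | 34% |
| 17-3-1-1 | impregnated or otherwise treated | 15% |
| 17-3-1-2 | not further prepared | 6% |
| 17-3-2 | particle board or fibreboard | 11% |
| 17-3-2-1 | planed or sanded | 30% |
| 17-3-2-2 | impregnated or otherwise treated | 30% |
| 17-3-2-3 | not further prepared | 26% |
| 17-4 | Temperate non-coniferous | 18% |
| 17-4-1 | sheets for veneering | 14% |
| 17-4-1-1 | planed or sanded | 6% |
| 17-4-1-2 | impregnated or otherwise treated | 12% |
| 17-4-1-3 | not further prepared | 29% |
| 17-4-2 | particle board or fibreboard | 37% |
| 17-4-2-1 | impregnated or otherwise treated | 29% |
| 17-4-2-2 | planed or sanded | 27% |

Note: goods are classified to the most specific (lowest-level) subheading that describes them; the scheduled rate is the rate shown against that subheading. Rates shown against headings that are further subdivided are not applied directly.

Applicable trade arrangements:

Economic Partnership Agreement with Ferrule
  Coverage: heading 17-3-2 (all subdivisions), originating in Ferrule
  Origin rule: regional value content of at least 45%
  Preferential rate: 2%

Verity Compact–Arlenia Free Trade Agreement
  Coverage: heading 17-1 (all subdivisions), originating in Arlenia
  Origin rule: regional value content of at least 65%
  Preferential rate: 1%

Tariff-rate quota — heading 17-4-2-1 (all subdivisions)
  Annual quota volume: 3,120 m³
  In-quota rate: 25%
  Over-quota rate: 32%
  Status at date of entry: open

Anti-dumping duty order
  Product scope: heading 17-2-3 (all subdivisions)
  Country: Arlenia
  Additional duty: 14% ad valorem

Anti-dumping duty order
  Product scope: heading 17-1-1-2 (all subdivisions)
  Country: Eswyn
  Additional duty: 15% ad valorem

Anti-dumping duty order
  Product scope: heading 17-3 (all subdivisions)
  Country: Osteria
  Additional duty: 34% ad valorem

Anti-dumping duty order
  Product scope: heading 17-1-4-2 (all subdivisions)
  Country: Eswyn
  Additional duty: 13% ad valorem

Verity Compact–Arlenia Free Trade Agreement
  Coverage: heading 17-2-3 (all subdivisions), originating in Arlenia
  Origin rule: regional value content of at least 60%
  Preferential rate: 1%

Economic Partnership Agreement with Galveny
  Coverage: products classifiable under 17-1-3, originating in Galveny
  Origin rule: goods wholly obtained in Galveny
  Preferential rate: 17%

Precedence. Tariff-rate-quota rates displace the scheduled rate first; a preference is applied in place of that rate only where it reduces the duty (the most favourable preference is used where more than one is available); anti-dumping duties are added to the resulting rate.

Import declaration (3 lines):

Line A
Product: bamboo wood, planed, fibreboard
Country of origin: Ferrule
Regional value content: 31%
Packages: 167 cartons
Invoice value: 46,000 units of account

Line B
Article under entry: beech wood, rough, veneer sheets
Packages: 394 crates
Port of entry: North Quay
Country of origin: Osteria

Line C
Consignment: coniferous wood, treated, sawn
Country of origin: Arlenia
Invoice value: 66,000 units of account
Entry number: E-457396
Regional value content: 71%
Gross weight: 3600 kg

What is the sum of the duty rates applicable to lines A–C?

68%

Line A: bamboo → 17-1; fibreboard → 17-1-4; planed → 17-1-4-1. Scheduled 24%. Ferrule agreement on 17-3-2: 17-1-4-1 not covered. → 24%.
Line B: beech → 17-4; veneer sheets → 17-4-1; rough → 17-4-1-3. Scheduled 29%. No special measure applies. → 29%.
Line C: coniferous → 17-2; sawn → 17-2-3; treated → 17-2-3-1. Scheduled 13%. Arlenia agreement on 17-1: 17-2-3-1 not covered; Arlenia agreement on 17-2-3: RVC ≥ 60% → 1% available; preferential 1%; anti-dumping (Arlenia, 17-2-3): +14%; total 1% + 14% = 15%. → 15%.
Sum: 24% + 29% + 15% = 68%.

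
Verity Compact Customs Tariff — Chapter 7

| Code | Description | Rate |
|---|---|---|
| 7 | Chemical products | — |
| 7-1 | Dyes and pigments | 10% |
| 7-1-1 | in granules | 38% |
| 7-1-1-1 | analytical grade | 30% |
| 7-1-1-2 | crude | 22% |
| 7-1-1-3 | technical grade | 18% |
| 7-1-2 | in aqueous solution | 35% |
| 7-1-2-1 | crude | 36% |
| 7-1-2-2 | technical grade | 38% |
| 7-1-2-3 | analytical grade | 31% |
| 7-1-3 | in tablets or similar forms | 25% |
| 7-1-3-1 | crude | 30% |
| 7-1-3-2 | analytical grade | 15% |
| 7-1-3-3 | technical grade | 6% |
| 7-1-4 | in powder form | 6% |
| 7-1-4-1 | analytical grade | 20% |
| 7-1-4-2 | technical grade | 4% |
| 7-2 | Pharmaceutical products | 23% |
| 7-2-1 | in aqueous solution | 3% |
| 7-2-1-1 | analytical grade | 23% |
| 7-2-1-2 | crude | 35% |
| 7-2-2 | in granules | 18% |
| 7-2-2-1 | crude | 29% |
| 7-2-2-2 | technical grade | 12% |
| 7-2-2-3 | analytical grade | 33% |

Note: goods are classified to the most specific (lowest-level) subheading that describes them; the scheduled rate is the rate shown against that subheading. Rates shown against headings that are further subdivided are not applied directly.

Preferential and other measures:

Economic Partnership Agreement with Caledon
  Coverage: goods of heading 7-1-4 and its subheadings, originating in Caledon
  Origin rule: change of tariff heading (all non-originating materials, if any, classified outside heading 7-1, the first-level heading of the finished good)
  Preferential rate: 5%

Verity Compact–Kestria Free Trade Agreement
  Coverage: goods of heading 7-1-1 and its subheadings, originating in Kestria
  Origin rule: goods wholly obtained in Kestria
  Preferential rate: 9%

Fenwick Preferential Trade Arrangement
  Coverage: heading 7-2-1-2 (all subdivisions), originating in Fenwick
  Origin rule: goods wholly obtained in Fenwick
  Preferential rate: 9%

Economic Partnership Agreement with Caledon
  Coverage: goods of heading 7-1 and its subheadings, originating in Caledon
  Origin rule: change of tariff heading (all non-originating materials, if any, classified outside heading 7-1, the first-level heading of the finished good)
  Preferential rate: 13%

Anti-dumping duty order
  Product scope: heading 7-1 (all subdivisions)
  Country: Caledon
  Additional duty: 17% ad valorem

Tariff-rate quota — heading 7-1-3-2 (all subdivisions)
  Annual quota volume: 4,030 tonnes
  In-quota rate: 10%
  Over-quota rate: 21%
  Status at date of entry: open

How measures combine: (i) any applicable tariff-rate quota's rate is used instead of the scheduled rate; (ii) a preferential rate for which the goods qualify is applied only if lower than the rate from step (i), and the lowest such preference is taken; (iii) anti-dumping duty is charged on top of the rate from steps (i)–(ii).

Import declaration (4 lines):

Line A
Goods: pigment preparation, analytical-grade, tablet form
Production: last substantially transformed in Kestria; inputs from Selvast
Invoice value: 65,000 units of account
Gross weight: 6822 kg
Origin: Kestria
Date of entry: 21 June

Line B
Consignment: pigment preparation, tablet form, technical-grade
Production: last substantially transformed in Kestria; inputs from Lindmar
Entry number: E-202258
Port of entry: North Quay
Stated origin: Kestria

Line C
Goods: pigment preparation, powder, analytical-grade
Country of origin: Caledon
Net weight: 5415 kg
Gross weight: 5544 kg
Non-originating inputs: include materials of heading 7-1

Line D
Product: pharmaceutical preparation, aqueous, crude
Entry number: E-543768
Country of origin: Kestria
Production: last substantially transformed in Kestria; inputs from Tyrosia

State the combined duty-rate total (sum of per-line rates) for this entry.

Line A: pigment → 7-1; tablet form → 7-1-3; analytical-grade → 7-1-3-2. Scheduled 15%. quota on 7-1-3-2 open → in-quota 10%; Kestria agreement on 7-1-1: 7-1-3-2 not covered. → 10%.
Line B: pigment → 7-1; tablet form → 7-1-3; technical-grade → 7-1-3-3. Scheduled 6%. Kestria agreement on 7-1-1: 7-1-3-3 not covered. → 6%.
Line C: pigment → 7-1; powder → 7-1-4; analytical-grade → 7-1-4-1. Scheduled 20%. Caledon agreement on 7-1-4: CTH not met; Caledon agreement on 7-1: CTH not met; anti-dumping (Caledon, 7-1): +17%; total 20% + 17% = 37%. → 37%.
Line D: pharmaceutical → 7-2; aqueous → 7-2-1; crude → 7-2-1-2. Scheduled 35%. Kestria agreement on 7-1-1: 7-2-1-2 not covered. → 35%.
Sum: 10% + 6% + 37% + 35% = 88%.

88%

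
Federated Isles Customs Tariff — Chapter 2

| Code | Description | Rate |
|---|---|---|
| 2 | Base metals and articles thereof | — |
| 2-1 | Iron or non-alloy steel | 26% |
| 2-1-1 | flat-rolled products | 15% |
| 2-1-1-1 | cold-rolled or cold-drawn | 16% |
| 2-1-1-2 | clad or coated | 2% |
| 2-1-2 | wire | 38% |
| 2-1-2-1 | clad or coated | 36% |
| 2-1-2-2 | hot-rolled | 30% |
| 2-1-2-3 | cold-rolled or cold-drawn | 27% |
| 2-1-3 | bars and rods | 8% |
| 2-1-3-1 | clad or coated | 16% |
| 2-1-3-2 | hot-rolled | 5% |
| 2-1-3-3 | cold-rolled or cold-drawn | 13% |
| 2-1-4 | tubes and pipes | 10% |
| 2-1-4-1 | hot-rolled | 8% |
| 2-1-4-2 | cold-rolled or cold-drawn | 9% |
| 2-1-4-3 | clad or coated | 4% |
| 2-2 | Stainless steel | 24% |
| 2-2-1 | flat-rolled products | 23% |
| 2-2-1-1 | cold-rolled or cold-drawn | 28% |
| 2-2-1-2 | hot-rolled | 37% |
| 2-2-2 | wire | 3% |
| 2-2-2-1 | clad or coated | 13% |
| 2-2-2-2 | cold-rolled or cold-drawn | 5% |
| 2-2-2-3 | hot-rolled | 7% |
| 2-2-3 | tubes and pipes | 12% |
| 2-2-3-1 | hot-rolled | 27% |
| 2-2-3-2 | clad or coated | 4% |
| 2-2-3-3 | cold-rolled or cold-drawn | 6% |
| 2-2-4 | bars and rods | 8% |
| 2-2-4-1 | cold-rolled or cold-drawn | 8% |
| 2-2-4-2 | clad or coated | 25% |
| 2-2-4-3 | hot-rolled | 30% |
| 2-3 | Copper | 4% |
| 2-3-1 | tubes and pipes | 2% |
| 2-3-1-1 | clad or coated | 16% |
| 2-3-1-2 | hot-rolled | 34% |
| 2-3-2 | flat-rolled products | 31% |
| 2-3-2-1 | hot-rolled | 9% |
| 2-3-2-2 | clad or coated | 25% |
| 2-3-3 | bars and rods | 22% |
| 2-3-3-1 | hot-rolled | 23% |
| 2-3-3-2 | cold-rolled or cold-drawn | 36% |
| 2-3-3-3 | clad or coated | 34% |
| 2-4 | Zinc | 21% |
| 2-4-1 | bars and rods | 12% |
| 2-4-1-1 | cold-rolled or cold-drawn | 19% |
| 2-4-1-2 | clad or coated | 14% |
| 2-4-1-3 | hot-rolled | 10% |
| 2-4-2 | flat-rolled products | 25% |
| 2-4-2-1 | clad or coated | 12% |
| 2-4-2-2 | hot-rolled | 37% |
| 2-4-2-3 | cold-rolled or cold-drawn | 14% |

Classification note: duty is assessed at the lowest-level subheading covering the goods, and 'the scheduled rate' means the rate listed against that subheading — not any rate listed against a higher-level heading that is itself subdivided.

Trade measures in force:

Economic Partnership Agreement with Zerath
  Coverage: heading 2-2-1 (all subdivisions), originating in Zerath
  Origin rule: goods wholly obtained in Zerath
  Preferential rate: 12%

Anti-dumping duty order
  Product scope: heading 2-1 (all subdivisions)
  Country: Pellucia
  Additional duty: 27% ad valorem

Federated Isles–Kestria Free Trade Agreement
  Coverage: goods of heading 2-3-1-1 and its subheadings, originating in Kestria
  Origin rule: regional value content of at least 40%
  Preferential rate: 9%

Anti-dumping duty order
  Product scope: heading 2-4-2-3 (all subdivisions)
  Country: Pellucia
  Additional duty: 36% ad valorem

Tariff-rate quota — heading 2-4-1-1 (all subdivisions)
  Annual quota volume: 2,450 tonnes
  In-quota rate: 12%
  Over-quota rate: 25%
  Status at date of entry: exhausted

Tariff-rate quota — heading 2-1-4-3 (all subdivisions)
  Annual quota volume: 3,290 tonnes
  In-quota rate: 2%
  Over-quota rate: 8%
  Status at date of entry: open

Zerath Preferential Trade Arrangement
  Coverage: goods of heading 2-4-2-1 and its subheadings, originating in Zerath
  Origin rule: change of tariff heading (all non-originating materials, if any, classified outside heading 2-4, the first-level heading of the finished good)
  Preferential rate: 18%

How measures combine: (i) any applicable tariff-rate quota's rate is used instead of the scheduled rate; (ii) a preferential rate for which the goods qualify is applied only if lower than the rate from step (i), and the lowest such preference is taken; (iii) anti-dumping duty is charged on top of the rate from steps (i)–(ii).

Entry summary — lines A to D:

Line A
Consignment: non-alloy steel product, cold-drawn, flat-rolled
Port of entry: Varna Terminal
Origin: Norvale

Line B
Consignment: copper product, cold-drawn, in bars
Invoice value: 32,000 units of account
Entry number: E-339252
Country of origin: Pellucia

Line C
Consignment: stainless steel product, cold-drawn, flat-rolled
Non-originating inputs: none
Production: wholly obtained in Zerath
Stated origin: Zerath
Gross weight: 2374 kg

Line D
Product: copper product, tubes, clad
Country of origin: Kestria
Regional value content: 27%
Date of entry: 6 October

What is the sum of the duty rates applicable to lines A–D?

80%

Line A: non-alloy steel → 2-1; flat-rolled → 2-1-1; cold-drawn → 2-1-1-1. Scheduled 16%. No special measure applies. → 16%.
Line B: copper → 2-3; in bars → 2-3-3; cold-drawn → 2-3-3-2. Scheduled 36%. No special measure applies. → 36%.
Line C: stainless steel → 2-2; flat-rolled → 2-2-1; cold-drawn → 2-2-1-1. Scheduled 28%. Zerath agreement on 2-2-1: wholly obtained → 12% available; Zerath agreement on 2-4-2-1: 2-2-1-1 not covered; preferential 12%. → 12%.
Line D: copper → 2-3; tubes → 2-3-1; clad → 2-3-1-1. Scheduled 16%. Kestria agreement on 2-3-1-1: RVC < 40%. → 16%.
Sum: 16% + 36% + 12% + 16% = 80%.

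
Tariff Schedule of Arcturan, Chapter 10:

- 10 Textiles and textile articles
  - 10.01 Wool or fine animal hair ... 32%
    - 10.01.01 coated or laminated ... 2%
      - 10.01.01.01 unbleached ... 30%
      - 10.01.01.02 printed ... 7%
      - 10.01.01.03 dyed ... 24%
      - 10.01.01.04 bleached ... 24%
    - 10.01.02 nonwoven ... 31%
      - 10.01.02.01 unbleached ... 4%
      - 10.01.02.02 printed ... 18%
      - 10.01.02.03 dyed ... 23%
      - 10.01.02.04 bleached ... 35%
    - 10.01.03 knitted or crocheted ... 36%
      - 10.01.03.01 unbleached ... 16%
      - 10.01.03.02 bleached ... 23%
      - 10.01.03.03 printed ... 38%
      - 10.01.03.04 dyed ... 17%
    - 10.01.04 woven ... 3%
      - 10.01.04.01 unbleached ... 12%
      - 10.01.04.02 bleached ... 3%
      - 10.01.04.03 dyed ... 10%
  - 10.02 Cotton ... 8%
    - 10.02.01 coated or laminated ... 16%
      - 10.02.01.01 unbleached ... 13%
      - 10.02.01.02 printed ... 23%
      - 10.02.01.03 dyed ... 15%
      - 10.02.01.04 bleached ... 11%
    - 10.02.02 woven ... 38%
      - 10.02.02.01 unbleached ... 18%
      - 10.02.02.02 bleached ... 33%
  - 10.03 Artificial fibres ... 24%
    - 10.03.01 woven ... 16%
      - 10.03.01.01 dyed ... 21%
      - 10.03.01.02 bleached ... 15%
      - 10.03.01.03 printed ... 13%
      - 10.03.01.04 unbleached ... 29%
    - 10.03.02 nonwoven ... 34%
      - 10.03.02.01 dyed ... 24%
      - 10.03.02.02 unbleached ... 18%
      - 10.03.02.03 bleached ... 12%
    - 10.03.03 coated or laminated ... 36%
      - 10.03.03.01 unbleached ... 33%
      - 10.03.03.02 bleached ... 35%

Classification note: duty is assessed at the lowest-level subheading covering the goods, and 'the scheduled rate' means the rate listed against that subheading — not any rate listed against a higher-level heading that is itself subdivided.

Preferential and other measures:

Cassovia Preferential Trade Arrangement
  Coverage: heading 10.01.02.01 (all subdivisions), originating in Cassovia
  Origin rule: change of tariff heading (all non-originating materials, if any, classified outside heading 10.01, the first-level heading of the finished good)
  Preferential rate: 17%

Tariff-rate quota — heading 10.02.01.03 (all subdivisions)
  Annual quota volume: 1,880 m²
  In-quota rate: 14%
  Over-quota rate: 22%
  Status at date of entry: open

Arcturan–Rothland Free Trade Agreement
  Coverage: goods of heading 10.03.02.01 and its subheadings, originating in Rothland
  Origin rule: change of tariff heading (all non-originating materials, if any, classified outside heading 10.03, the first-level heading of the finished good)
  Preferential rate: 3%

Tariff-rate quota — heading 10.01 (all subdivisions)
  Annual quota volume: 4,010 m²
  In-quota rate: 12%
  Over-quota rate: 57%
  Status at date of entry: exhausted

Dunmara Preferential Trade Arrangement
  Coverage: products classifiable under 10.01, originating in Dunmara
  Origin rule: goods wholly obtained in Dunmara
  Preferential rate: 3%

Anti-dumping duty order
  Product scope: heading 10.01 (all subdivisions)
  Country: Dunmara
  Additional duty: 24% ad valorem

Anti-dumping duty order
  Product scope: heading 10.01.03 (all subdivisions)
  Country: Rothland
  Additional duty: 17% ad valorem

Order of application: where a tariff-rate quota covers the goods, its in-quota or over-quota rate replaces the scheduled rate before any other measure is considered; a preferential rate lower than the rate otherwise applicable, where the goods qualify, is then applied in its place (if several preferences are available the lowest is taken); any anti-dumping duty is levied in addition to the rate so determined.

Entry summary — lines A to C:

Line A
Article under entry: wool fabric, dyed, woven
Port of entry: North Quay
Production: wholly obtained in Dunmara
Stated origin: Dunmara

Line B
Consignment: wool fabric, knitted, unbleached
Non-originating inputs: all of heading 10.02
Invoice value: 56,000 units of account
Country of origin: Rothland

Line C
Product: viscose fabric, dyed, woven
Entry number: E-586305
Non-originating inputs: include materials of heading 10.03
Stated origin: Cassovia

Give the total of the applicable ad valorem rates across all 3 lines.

122%

Line A: wool → 10.01; woven → 10.01.04; dyed → 10.01.04.03. Scheduled 10%. quota on 10.01 exhausted → over-quota 57%; Dunmara agreement on 10.01: wholly obtained → 3% available; preferential 3%; anti-dumping (Dunmara, 10.01): +24%; total 3% + 24% = 27%. → 27%.
Line B: wool → 10.01; knitted → 10.01.03; unbleached → 10.01.03.01. Scheduled 16%. quota on 10.01 exhausted → over-quota 57%; Rothland agreement on 10.03.02.01: 10.01.03.01 not covered; anti-dumping (Rothland, 10.01.03): +17%; total 57% + 17% = 74%. → 74%.
Line C: viscose → 10.03; woven → 10.03.01; dyed → 10.03.01.01. Scheduled 21%. Cassovia agreement on 10.01.02.01: 10.03.01.01 not covered. → 21%.
Sum: 27% + 74% + 21% = 122%.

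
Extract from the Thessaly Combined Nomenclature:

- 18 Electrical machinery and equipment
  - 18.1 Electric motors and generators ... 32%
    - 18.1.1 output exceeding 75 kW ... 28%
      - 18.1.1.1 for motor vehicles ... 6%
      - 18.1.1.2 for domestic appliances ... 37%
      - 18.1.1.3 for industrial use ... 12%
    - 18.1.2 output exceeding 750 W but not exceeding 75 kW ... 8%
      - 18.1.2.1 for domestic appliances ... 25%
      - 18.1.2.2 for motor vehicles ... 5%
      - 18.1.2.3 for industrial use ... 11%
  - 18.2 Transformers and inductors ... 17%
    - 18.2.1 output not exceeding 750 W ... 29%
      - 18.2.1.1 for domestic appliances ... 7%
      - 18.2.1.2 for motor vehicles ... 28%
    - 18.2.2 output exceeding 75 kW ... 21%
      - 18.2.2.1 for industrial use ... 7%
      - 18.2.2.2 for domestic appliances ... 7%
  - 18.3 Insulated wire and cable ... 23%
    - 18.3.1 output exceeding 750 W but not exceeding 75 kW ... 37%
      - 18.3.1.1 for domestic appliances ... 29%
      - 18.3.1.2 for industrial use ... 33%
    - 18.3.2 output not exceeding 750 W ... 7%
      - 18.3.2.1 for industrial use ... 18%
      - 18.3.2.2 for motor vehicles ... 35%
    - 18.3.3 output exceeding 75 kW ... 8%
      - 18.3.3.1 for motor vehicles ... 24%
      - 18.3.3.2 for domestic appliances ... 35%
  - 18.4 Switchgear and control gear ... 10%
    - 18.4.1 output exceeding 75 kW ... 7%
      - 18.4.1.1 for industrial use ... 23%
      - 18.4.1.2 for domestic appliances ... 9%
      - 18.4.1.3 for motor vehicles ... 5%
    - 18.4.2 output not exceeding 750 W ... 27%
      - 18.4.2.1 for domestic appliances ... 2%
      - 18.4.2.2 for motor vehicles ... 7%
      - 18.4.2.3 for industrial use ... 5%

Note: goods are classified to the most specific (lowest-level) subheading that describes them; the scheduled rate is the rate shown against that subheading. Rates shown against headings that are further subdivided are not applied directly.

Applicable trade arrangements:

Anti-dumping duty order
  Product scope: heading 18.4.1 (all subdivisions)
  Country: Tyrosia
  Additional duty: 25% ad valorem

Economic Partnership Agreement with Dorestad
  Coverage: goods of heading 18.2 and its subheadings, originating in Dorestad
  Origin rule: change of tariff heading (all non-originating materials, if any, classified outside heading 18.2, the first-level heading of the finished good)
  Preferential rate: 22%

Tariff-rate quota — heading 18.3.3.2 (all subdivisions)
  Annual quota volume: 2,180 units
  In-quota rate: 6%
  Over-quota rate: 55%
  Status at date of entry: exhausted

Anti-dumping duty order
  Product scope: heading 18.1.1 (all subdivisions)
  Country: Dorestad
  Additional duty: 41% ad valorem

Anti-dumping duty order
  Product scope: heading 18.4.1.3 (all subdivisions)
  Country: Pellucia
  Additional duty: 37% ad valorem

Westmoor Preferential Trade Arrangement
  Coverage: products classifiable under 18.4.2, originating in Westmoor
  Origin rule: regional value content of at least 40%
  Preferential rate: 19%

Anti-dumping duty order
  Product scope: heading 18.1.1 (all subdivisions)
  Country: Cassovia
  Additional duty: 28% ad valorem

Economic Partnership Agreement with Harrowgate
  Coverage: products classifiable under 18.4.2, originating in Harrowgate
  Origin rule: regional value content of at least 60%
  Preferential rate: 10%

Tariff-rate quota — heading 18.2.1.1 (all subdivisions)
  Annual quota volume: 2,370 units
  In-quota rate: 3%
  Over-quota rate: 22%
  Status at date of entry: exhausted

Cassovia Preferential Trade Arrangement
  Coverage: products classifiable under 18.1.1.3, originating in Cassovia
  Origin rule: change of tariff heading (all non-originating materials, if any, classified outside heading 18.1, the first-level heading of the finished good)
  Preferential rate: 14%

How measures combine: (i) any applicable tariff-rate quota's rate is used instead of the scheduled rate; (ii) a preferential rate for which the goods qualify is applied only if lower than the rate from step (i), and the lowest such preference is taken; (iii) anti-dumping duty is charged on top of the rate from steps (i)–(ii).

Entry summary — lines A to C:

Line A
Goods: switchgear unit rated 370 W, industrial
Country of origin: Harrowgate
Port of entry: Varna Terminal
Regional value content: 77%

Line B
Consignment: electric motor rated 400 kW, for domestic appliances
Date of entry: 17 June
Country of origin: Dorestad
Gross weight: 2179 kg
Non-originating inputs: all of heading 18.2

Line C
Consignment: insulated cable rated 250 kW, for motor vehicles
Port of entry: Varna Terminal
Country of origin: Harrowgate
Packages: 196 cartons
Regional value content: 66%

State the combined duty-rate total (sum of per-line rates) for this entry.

Line A: switchgear unit → 18.4; rated 370 W → 18.4.2; industrial → 18.4.2.3. Scheduled 5%. Harrowgate agreement on 18.4.2: RVC ≥ 60% → 10% available; preference 10% not lower than 5% → no reduction. → 5%.
Line B: electric motor → 18.1; rated 400 kW → 18.1.1; for domestic appliances → 18.1.1.2. Scheduled 37%. Dorestad agreement on 18.2: 18.1.1.2 not covered; anti-dumping (Dorestad, 18.1.1): +41%; total 37% + 41% = 78%. → 78%.
Line C: insulated cable → 18.3; rated 250 kW → 18.3.3; for motor vehicles → 18.3.3.1. Scheduled 24%. Harrowgate agreement on 18.4.2: 18.3.3.1 not covered. → 24%.
Sum: 5% + 78% + 24% = 107%.

107%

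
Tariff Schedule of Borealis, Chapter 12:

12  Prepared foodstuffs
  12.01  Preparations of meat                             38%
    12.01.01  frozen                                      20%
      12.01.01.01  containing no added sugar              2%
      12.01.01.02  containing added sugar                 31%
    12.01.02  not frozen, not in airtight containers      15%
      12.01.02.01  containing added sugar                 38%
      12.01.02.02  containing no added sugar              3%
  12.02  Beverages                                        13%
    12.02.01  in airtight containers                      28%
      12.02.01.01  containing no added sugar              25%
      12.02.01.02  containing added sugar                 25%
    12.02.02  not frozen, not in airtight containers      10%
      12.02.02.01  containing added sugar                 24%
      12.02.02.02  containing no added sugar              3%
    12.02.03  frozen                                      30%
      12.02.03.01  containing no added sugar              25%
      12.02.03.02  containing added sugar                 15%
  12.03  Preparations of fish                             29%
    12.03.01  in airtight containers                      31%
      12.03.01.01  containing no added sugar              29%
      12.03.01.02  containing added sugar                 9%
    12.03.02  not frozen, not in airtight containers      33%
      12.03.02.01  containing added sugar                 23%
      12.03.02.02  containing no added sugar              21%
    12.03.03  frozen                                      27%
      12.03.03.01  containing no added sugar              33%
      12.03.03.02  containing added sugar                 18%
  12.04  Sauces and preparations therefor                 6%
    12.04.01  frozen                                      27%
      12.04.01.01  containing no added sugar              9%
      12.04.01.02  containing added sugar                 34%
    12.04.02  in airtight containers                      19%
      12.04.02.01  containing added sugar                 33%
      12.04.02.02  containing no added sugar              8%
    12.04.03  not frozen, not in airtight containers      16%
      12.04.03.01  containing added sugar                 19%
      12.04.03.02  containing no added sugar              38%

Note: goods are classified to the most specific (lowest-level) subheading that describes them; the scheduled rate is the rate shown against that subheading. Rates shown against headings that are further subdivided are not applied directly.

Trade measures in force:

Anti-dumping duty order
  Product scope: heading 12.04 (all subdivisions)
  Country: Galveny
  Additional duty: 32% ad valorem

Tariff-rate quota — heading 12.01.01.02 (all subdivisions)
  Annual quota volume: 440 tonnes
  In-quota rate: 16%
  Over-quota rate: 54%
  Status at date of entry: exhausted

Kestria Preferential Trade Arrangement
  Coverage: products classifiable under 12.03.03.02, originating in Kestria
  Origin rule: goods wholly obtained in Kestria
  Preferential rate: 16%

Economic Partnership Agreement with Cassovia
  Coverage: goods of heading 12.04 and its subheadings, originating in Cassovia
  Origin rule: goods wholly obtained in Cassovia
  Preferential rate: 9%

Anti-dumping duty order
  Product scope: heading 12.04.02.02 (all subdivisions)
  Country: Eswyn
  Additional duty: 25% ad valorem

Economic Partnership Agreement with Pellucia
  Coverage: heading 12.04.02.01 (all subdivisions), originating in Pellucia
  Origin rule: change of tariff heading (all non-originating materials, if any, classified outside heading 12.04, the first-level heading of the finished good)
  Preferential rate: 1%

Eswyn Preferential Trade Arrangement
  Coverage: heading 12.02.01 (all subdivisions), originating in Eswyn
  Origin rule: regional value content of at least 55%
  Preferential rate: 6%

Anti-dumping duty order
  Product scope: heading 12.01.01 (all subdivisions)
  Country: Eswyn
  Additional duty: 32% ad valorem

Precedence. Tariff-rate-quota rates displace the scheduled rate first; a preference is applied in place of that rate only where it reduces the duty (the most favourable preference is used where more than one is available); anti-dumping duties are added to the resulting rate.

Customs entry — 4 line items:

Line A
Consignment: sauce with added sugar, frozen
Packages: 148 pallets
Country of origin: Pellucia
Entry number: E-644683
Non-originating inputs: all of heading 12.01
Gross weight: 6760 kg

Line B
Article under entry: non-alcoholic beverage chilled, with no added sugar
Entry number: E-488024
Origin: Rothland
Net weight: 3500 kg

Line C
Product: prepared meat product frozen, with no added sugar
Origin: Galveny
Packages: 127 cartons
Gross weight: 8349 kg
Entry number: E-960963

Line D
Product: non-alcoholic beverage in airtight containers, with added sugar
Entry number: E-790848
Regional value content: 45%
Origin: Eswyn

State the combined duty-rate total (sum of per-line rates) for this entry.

Line A: sauce → 12.04; frozen → 12.04.01; with added sugar → 12.04.01.02. Scheduled 34%. Pellucia agreement on 12.04.02.01: 12.04.01.02 not covered. → 34%.
Line B: non-alcoholic beverage → 12.02; chilled → 12.02.02; with no added sugar → 12.02.02.02. Scheduled 3%. No special measure applies. → 3%.
Line C: prepared meat product → 12.01; frozen → 12.01.01; with no added sugar → 12.01.01.01. Scheduled 2%. No special measure applies. → 2%.
Line D: non-alcoholic beverage → 12.02; in airtight containers → 12.02.01; with added sugar → 12.02.01.02. Scheduled 25%. Eswyn agreement on 12.02.01: RVC < 55%. → 25%.
Sum: 34% + 3% + 2% + 25% = 64%.

64%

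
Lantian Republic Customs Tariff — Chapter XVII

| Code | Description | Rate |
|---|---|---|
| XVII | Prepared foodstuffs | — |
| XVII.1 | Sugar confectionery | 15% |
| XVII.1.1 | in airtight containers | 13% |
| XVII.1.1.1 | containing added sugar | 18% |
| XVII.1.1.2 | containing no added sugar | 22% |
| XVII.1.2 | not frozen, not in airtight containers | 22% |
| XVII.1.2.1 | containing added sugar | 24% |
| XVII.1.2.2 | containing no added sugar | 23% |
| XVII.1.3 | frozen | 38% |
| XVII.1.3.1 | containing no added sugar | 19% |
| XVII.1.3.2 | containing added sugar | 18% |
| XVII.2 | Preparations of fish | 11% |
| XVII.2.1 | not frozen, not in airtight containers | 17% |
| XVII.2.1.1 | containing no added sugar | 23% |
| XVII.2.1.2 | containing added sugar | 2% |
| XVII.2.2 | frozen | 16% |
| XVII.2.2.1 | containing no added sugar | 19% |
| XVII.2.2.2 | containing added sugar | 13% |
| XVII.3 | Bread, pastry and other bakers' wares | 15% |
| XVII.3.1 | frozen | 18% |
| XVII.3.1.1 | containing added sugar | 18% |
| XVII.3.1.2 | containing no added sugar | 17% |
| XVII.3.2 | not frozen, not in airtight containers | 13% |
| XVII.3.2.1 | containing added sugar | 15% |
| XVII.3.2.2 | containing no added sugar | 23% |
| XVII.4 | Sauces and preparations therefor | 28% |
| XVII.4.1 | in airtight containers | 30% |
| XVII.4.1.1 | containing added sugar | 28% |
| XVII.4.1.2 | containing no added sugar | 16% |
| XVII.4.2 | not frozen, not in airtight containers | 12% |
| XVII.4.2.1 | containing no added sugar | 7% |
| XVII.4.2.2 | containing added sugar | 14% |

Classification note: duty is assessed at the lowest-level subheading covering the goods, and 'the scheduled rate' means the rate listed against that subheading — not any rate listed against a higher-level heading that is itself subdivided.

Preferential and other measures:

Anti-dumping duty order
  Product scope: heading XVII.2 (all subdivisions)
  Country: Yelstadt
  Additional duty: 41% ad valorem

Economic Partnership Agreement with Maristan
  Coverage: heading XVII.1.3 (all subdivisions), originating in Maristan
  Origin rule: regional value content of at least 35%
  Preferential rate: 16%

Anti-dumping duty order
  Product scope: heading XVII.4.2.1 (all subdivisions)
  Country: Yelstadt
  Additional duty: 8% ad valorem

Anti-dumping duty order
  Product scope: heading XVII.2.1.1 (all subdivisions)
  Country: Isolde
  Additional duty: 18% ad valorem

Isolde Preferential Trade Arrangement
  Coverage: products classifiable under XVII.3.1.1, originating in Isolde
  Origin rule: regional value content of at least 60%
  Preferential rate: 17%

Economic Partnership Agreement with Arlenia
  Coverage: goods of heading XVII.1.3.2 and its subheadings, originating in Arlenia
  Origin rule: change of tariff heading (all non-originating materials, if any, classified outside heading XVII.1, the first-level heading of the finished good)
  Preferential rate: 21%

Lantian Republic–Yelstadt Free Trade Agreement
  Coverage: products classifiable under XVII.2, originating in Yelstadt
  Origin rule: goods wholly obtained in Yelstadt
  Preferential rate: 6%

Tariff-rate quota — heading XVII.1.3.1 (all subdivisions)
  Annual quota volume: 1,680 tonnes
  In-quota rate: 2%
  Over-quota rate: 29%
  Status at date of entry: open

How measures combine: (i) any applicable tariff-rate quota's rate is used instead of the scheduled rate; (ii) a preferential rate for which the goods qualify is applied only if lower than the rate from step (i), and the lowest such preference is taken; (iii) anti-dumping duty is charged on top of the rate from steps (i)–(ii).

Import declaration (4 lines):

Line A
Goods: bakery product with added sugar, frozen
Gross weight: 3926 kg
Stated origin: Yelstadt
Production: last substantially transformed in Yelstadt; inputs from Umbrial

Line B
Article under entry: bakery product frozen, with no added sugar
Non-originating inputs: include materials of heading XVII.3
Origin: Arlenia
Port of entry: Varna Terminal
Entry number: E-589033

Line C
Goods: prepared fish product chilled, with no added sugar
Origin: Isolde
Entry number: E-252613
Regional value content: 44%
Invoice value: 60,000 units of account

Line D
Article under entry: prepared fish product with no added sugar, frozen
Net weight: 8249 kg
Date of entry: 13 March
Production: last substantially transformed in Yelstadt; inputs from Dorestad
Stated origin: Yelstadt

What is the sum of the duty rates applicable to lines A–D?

Line A: bakery product → XVII.3; frozen → XVII.3.1; with added sugar → XVII.3.1.1. Scheduled 18%. Yelstadt agreement on XVII.2: XVII.3.1.1 not covered. → 18%.
Line B: bakery product → XVII.3; frozen → XVII.3.1; with no added sugar → XVII.3.1.2. Scheduled 17%. Arlenia agreement on XVII.1.3.2: XVII.3.1.2 not covered. → 17%.
Line C: prepared fish product → XVII.2; chilled → XVII.2.1; with no added sugar → XVII.2.1.1. Scheduled 23%. Isolde agreement on XVII.3.1.1: XVII.2.1.1 not covered; anti-dumping (Isolde, XVII.2.1.1): +18%; total 23% + 18% = 41%. → 41%.
Line D: prepared fish product → XVII.2; frozen → XVII.2.2; with no added sugar → XVII.2.2.1. Scheduled 19%. Yelstadt agreement on XVII.2: not wholly obtained; anti-dumping (Yelstadt, XVII.2): +41%; total 19% + 41% = 60%. → 60%.
Sum: 18% + 17% + 41% + 60% = 136%.

136%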